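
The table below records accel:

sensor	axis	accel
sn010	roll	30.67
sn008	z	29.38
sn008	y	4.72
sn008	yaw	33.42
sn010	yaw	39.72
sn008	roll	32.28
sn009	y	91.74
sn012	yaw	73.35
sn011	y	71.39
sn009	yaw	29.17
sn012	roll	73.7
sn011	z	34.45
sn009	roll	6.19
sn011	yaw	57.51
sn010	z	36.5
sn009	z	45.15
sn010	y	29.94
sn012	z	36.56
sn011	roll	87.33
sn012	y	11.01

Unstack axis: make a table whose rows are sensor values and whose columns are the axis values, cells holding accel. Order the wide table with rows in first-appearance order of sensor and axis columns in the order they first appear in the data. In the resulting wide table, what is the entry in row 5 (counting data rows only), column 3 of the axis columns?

71.39

With rows in first-appearance order of sensor, row 5 is sensor=sn011. axis columns in first-appearance order: roll, z, y, yaw; column 3 is y.
Long rows with sensor=sn011, axis=y: accel = 71.39.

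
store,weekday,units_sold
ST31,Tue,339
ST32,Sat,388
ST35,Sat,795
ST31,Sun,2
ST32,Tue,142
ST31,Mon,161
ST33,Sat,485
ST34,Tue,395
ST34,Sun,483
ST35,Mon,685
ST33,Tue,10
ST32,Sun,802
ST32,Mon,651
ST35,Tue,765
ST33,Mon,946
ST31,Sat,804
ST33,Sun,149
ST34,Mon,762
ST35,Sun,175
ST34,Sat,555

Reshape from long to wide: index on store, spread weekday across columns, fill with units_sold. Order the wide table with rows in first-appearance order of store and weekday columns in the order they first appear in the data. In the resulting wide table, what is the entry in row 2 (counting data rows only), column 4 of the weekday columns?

651

With rows in first-appearance order of store, row 2 is store=ST32. weekday columns in first-appearance order: Tue, Sat, Sun, Mon; column 4 is Mon.
Long rows with store=ST32, weekday=Mon: units_sold = 651.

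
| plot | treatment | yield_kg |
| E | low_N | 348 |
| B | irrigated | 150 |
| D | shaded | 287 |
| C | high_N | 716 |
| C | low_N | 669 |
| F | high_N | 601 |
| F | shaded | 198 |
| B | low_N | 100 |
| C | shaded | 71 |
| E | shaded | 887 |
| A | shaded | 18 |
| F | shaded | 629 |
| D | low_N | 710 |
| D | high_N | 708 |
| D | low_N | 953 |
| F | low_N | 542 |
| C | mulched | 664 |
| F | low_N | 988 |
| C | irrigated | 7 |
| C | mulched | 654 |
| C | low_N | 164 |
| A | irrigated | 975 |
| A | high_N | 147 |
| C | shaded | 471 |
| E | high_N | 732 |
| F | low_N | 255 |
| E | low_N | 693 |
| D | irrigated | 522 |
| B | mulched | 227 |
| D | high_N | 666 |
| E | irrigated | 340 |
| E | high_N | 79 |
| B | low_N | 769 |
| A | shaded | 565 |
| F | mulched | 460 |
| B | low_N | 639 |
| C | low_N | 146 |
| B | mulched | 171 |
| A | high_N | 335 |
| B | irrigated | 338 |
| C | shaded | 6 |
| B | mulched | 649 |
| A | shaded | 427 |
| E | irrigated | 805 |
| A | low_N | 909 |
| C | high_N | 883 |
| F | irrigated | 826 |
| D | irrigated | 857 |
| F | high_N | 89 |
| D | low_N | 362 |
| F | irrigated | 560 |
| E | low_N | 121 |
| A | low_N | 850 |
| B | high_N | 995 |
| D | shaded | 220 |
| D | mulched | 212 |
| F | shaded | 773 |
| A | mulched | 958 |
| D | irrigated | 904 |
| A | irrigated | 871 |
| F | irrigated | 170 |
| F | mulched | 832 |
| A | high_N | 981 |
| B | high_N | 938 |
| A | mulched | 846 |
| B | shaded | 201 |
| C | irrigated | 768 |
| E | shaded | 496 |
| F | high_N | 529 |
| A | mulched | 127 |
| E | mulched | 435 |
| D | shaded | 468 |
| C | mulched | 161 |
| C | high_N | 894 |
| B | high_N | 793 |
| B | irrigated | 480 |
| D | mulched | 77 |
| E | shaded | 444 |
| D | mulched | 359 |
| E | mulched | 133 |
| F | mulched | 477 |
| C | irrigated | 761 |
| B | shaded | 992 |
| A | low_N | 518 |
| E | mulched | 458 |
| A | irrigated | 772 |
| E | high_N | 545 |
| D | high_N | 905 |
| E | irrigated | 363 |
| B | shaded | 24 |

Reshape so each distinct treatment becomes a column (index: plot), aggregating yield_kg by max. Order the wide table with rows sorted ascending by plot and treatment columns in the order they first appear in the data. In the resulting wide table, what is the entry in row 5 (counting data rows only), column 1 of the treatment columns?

693

With rows sorted ascending by plot, row 5 is plot=E. treatment columns in first-appearance order: low_N, irrigated, shaded, high_N, mulched; column 1 is low_N.
Long rows with plot=E, treatment=low_N: max(348, 693, 121) = 693.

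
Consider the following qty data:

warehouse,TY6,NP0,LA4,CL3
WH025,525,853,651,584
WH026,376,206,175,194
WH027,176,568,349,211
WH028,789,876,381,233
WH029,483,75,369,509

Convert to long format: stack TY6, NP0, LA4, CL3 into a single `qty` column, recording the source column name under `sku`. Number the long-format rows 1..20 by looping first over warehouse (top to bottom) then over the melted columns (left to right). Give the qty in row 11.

349

20 rows total (5 × 4). Row 11: index ⌊(11-1)/4⌋ = 2 into warehouse → WH027; (11-1) mod 4 = 2 into the melted columns → LA4.
So row 11 is (WH027, LA4, 349); qty = 349.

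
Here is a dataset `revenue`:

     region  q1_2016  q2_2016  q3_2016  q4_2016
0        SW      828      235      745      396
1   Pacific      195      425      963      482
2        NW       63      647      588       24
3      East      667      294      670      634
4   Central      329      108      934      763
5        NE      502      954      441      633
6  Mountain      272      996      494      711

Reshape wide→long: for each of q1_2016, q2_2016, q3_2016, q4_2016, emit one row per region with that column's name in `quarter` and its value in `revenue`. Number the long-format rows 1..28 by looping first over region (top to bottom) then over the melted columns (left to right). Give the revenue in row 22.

954

28 rows total (7 × 4). Row 22: index ⌊(22-1)/4⌋ = 5 into region → NE; (22-1) mod 4 = 1 into the melted columns → q2_2016.
So row 22 is (NE, q2_2016, 954); revenue = 954.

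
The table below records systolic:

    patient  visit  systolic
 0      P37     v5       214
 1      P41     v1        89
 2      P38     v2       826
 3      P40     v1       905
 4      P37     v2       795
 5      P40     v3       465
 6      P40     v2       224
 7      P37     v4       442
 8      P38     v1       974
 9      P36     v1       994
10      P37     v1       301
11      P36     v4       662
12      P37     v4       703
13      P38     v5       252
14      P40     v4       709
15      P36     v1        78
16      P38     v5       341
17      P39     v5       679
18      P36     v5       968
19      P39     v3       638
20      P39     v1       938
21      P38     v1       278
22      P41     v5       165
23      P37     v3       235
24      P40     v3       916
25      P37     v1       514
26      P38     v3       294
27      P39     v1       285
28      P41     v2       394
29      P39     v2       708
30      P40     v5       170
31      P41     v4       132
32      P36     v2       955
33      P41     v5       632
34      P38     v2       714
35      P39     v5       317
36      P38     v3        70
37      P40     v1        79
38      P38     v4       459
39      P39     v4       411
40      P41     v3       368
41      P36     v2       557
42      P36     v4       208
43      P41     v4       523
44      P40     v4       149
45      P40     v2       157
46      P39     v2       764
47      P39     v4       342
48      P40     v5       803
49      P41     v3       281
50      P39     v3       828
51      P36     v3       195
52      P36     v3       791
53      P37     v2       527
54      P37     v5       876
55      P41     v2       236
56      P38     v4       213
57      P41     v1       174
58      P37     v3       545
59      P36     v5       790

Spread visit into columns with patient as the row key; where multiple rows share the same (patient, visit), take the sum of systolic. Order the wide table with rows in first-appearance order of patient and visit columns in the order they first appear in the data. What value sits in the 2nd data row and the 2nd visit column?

263

With rows in first-appearance order of patient, row 2 is patient=P41. visit columns in first-appearance order: v5, v1, v2, v3, v4; column 2 is v1.
Long rows with patient=P41, visit=v1: 89 + 174 = 263.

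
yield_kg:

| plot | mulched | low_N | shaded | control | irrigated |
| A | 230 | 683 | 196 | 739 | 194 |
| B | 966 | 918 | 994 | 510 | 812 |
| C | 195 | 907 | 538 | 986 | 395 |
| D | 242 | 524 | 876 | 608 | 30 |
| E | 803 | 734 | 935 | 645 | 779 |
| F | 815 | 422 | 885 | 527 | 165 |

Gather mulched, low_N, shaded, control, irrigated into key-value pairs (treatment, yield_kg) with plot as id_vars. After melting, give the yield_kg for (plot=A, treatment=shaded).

Unpivoting turns each (plot, wide-column) pair into one long row.
The wide cell at row A, column shaded holds 196, so the long row (A, shaded) has yield_kg=196.

196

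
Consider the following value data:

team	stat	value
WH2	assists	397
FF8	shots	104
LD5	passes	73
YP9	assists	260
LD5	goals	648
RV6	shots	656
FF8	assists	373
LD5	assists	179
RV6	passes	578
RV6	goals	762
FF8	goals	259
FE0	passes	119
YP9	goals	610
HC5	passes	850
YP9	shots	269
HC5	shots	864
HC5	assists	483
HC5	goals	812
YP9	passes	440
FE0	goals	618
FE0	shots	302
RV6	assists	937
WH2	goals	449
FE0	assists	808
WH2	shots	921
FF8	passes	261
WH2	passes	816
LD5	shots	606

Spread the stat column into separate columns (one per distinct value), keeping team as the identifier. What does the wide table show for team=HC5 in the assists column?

Wide layout: rows indexed by team, columns are the 4 distinct stat values (assists, shots, passes, goals).
Cell (team=HC5, stat=assists) draws from the long row where team=HC5 and stat=assists, which has value=483.

483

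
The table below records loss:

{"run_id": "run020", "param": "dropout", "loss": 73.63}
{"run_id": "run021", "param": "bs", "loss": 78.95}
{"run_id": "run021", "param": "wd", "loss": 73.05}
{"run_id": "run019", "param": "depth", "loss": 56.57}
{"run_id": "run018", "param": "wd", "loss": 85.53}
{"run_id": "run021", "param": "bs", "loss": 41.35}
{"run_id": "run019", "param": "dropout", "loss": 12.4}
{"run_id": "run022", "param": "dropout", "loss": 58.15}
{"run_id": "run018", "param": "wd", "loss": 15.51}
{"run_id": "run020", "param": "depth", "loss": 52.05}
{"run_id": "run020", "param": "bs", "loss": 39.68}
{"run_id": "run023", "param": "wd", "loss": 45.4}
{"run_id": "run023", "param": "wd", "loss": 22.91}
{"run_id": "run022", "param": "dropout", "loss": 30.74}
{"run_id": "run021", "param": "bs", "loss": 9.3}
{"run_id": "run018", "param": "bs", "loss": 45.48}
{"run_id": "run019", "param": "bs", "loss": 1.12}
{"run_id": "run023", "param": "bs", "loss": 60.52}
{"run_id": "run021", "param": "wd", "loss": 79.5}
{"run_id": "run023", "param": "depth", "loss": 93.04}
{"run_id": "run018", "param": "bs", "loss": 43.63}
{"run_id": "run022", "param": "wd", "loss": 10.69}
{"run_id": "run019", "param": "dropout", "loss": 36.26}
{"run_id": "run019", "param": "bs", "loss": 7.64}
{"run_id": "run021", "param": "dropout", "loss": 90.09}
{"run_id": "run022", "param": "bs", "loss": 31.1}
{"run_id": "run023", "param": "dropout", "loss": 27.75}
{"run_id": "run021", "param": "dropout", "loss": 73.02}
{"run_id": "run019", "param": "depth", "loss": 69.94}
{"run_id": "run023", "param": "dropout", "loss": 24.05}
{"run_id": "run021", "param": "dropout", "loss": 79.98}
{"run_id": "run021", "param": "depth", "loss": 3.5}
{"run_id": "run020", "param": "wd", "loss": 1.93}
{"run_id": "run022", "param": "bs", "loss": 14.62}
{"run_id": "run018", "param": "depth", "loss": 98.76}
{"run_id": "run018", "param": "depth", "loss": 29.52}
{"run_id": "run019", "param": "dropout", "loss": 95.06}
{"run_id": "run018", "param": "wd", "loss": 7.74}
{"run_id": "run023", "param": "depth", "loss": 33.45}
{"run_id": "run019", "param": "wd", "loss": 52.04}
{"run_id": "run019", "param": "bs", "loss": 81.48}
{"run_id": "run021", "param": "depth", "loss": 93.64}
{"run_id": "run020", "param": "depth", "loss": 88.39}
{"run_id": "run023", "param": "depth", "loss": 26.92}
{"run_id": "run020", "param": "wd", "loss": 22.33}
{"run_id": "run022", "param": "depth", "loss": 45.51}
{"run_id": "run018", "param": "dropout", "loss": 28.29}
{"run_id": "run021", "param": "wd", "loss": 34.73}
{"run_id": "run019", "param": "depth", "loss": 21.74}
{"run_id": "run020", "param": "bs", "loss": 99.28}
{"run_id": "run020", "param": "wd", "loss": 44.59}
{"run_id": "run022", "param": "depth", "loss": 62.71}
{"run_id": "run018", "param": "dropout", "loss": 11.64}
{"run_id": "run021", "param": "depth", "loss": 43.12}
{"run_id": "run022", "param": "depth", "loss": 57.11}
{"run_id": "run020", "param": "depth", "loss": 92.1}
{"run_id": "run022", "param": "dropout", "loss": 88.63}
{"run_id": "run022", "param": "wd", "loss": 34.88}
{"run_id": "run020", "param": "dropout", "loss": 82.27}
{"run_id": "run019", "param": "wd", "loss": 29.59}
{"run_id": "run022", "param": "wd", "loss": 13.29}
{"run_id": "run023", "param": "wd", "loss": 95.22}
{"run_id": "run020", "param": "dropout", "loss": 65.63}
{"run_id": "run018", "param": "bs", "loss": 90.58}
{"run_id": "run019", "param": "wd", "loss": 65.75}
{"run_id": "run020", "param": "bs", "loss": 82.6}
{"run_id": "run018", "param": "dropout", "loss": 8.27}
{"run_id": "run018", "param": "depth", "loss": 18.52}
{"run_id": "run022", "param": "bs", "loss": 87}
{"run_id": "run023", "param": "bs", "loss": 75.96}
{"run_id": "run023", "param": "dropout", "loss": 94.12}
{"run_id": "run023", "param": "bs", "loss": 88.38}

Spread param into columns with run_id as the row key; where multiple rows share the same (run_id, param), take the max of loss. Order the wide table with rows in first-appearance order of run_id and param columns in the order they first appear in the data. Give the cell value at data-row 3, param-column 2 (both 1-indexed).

With rows in first-appearance order of run_id, row 3 is run_id=run019. param columns in first-appearance order: dropout, bs, wd, depth; column 2 is bs.
Long rows with run_id=run019, param=bs: max(1.12, 7.64, 81.48) = 81.48.

81.48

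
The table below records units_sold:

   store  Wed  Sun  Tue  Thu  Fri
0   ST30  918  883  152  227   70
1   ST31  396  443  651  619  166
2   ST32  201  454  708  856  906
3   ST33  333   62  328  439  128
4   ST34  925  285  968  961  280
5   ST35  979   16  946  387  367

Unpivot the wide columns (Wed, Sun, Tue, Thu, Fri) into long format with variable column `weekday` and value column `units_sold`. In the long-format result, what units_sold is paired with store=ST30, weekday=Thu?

Unpivoting turns each (store, wide-column) pair into one long row.
The wide cell at row ST30, column Thu holds 227, so the long row (ST30, Thu) has units_sold=227.

227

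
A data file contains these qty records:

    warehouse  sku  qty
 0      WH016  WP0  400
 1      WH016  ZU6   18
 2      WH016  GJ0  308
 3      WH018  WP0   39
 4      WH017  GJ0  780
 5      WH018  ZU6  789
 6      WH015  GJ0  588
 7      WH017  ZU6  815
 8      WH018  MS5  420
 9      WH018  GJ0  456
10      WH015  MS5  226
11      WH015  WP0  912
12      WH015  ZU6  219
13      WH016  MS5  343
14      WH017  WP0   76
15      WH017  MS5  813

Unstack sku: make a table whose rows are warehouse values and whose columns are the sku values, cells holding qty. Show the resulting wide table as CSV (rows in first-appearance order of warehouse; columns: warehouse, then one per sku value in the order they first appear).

Columns: warehouse plus the 4 distinct sku values (WP0, ZU6, GJ0, MS5).
For example, row WH016 column WP0 takes qty=400 from the long row (WH016, WP0).

warehouse,WP0,ZU6,GJ0,MS5
WH016,400,18,308,343
WH018,39,789,456,420
WH017,76,815,780,813
WH015,912,219,588,226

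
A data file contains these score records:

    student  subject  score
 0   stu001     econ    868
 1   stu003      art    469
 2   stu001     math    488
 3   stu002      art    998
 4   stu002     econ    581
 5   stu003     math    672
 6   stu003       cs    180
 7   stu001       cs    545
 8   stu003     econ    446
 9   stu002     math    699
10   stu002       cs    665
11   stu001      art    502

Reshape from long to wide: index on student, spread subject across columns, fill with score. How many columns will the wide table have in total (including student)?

5

1 column for student plus 4 distinct subject values → 5 columns.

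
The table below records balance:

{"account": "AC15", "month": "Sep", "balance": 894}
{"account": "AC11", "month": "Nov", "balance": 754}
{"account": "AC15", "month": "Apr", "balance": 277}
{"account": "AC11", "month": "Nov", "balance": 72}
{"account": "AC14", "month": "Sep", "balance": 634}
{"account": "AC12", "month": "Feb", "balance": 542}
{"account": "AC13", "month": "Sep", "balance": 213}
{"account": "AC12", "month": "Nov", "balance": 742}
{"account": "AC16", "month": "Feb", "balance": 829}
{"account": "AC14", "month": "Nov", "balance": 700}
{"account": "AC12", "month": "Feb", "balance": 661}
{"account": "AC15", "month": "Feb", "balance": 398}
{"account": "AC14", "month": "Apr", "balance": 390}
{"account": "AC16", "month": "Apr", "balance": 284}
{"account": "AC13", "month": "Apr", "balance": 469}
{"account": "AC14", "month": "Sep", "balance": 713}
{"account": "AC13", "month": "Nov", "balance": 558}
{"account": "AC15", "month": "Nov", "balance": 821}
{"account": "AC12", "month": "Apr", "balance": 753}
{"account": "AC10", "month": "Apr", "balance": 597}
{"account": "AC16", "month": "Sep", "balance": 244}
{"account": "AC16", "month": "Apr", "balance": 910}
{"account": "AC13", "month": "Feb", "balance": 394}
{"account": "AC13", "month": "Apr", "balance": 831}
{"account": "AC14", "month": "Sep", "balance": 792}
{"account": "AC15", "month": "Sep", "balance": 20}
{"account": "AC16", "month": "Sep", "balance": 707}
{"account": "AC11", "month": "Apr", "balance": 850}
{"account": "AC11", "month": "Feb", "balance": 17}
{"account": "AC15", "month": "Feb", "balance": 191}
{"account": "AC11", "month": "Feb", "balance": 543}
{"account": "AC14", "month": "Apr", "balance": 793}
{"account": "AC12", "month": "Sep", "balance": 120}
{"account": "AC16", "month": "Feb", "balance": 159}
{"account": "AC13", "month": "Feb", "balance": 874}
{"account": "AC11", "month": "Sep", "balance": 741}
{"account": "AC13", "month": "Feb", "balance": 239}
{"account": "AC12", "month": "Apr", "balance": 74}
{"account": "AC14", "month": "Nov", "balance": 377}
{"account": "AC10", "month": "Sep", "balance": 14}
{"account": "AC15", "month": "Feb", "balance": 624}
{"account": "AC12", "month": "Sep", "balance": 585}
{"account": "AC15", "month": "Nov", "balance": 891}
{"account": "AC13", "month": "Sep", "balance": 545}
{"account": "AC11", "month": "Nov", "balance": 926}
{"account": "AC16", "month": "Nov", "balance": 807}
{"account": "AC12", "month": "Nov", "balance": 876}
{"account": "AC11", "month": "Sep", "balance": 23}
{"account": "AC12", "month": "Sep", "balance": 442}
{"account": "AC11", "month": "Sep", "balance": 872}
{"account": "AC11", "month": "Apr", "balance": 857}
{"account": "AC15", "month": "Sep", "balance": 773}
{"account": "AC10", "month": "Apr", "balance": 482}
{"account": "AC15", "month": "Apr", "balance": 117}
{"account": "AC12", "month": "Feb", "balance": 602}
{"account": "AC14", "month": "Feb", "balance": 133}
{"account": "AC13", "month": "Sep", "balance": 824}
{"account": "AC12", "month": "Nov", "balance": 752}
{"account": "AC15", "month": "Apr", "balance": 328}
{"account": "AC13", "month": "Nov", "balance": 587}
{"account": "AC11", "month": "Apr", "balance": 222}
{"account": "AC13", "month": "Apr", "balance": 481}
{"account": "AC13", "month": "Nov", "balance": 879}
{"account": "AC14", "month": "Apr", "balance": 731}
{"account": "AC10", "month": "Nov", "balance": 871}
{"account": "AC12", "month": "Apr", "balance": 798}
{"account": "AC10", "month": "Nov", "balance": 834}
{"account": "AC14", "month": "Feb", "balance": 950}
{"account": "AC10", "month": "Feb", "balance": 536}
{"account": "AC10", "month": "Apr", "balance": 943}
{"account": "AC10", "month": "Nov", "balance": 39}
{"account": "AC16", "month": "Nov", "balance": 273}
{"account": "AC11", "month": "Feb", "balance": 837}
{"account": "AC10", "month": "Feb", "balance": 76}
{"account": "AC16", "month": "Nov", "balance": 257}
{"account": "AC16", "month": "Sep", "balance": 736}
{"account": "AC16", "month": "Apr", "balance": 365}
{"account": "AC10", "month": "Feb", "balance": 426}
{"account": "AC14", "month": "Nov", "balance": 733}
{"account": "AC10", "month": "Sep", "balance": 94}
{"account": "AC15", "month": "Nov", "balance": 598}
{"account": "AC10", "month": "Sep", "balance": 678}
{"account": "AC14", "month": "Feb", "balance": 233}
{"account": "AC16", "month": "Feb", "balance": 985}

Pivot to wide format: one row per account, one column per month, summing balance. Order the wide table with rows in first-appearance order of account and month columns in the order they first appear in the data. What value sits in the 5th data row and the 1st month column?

With rows in first-appearance order of account, row 5 is account=AC13. month columns in first-appearance order: Sep, Nov, Apr, Feb; column 1 is Sep.
Long rows with account=AC13, month=Sep: 213 + 545 + 824 = 1582.

1582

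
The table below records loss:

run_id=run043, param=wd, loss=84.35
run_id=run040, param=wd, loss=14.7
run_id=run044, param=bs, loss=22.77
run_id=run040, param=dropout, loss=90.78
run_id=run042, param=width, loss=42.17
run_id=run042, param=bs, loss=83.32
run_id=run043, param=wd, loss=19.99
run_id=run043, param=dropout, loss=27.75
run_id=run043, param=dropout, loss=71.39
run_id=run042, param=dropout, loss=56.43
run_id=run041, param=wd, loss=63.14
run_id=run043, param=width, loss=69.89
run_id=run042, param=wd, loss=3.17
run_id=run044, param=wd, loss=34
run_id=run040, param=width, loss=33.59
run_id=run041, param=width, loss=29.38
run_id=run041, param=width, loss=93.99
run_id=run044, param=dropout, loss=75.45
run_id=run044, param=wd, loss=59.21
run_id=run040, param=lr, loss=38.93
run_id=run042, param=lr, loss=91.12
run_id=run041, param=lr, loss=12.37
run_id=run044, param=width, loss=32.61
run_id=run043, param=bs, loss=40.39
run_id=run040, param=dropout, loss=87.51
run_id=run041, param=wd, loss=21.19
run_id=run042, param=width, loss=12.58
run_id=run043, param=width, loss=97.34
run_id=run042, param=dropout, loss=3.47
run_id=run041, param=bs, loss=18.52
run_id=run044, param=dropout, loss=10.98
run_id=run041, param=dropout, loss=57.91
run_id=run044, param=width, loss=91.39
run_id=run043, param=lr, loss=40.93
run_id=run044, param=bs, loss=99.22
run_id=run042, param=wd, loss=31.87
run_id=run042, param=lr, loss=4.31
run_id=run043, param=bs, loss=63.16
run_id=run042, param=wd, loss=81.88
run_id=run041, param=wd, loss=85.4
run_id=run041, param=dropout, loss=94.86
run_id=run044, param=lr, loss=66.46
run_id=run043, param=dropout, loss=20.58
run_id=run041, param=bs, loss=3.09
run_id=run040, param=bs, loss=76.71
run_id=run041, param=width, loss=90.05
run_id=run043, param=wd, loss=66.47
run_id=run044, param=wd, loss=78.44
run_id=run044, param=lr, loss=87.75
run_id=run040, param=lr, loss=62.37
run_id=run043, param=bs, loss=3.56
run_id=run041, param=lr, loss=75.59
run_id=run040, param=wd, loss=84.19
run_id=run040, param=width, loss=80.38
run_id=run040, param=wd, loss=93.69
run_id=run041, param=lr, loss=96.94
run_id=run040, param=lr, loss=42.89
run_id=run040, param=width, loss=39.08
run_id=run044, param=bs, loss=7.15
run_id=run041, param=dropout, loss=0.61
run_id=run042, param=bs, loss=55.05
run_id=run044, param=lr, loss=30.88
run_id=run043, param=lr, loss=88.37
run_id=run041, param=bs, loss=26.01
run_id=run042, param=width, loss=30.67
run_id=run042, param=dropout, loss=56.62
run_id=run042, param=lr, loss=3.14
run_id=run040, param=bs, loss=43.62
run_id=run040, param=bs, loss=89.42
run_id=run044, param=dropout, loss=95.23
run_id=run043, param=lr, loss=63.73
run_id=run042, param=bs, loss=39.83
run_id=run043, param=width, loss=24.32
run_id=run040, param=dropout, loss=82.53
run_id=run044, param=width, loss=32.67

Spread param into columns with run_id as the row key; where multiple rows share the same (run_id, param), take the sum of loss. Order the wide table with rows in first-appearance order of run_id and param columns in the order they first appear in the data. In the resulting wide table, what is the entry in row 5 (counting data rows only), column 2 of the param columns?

47.62

With rows in first-appearance order of run_id, row 5 is run_id=run041. param columns in first-appearance order: wd, bs, dropout, width, lr; column 2 is bs.
Long rows with run_id=run041, param=bs: 18.52 + 3.09 + 26.01 = 47.62.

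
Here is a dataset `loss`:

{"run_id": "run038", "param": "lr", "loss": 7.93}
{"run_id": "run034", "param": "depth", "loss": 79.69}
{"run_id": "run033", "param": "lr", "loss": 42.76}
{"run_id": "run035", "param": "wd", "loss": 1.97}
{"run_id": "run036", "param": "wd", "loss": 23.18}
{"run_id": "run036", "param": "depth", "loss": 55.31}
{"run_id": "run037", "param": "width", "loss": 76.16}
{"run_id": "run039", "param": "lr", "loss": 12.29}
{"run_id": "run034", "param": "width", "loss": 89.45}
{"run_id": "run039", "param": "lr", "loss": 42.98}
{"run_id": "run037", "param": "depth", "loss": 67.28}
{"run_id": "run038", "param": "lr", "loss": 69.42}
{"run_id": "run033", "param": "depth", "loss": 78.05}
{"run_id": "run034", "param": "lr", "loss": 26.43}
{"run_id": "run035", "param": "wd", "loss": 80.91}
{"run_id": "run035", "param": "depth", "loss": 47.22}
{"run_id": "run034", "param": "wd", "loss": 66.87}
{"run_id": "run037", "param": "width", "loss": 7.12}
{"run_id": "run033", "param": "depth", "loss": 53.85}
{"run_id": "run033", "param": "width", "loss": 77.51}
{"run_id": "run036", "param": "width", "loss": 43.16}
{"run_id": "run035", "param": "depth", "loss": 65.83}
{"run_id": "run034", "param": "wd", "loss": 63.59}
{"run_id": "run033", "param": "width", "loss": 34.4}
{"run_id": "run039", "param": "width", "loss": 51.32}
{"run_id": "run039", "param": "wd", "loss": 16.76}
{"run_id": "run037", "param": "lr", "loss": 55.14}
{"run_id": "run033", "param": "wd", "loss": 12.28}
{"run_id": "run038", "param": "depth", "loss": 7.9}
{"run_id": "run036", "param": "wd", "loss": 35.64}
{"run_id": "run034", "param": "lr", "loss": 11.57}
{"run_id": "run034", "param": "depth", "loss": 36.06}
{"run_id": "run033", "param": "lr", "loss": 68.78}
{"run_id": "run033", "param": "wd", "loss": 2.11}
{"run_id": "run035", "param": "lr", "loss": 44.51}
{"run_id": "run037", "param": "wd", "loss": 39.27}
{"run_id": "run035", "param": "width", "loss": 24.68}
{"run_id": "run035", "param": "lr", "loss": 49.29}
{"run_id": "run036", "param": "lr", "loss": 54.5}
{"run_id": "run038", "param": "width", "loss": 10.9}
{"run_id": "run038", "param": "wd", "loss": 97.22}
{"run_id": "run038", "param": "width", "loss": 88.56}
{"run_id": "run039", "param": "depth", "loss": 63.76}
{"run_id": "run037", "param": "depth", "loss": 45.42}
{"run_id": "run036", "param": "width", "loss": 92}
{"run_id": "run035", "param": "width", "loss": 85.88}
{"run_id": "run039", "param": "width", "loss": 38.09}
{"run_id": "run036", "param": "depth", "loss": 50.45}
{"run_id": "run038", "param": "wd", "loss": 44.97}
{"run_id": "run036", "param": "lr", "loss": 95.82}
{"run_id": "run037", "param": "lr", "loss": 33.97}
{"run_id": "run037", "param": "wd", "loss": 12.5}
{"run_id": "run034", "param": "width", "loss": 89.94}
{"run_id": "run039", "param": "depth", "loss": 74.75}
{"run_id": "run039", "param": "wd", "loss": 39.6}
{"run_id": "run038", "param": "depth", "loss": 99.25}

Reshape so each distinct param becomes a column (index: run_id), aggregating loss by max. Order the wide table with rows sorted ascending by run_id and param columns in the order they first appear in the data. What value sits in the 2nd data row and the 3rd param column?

66.87

With rows sorted ascending by run_id, row 2 is run_id=run034. param columns in first-appearance order: lr, depth, wd, width; column 3 is wd.
Long rows with run_id=run034, param=wd: max(66.87, 63.59) = 66.87.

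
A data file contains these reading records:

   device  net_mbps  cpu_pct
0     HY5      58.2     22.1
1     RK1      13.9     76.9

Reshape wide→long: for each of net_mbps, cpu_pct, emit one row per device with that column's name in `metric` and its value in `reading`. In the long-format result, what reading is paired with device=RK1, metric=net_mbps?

13.9

Unpivoting turns each (device, wide-column) pair into one long row.
The wide cell at row RK1, column net_mbps holds 13.9, so the long row (RK1, net_mbps) has reading=13.9.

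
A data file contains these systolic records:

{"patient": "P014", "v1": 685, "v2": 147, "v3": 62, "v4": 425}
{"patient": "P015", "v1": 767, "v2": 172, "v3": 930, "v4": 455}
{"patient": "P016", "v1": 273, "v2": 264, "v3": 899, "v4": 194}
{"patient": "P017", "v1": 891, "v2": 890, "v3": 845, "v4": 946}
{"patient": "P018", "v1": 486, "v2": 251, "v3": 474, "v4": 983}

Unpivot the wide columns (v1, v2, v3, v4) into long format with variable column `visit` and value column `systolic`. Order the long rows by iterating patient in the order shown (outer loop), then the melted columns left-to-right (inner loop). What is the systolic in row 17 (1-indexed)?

486

20 rows total (5 × 4). Row 17: index ⌊(17-1)/4⌋ = 4 into patient → P018; (17-1) mod 4 = 0 into the melted columns → v1.
So row 17 is (P018, v1, 486); systolic = 486.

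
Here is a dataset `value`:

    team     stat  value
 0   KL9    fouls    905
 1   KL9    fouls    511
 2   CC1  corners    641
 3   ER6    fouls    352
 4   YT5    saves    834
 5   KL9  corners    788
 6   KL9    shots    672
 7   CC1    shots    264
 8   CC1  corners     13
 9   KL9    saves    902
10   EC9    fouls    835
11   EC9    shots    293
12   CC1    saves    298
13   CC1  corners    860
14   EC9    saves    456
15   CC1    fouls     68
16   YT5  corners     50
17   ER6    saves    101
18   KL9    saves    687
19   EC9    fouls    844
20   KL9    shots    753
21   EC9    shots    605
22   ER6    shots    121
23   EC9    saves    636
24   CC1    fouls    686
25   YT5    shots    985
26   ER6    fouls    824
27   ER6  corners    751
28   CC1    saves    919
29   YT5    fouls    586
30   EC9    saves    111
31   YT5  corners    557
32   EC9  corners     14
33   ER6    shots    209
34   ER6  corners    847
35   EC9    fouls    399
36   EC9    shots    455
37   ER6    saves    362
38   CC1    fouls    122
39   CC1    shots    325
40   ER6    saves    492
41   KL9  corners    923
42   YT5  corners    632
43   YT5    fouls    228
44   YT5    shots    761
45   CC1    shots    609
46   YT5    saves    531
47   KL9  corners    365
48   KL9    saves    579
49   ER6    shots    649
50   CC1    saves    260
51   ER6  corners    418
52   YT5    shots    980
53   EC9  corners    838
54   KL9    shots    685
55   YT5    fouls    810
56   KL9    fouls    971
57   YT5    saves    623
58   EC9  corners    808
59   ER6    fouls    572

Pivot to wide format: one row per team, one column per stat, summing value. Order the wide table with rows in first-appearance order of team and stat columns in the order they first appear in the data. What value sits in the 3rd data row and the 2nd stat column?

With rows in first-appearance order of team, row 3 is team=ER6. stat columns in first-appearance order: fouls, corners, saves, shots; column 2 is corners.
Long rows with team=ER6, stat=corners: 751 + 847 + 418 = 2016.

2016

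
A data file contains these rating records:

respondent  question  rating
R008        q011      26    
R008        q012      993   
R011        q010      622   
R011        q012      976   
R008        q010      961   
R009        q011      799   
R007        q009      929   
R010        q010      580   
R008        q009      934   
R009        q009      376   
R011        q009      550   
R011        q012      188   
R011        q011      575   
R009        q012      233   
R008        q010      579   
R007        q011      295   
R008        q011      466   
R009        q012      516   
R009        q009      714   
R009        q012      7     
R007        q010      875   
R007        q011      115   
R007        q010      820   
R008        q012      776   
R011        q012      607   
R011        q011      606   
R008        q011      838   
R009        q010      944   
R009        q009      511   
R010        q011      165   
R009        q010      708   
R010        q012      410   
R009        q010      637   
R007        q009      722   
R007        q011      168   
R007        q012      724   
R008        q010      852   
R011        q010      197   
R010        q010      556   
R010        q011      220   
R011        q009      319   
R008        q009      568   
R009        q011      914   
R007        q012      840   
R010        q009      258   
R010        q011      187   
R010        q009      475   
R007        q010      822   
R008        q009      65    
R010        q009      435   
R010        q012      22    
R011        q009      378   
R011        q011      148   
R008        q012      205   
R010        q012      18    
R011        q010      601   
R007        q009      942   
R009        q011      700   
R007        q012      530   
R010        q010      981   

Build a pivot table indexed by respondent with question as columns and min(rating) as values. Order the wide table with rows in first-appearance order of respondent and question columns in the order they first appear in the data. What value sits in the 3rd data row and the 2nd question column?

7

With rows in first-appearance order of respondent, row 3 is respondent=R009. question columns in first-appearance order: q011, q012, q010, q009; column 2 is q012.
Long rows with respondent=R009, question=q012: min(233, 516, 7) = 7.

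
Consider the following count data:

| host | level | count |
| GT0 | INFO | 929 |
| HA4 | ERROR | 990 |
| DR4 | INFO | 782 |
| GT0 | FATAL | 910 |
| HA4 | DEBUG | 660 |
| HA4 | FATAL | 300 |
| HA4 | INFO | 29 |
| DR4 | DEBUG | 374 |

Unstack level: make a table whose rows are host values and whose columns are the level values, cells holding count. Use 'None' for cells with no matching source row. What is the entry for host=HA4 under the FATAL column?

300

The long row with host=HA4, level=FATAL has count=300.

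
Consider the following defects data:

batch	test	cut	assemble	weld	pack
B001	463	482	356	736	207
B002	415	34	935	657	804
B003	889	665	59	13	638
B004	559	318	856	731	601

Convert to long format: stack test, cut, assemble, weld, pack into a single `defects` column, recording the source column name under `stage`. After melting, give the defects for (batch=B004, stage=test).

Unpivoting turns each (batch, wide-column) pair into one long row.
The wide cell at row B004, column test holds 559, so the long row (B004, test) has defects=559.

559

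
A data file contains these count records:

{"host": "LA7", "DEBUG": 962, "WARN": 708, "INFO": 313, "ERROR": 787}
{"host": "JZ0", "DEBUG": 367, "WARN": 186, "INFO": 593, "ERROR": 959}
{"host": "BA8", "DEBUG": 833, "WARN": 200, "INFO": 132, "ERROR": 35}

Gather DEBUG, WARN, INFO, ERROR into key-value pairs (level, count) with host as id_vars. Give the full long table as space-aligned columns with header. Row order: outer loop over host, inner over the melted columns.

host  level  count
LA7   DEBUG  962  
LA7   WARN   708  
LA7   INFO   313  
LA7   ERROR  787  
JZ0   DEBUG  367  
JZ0   WARN   186  
JZ0   INFO   593  
JZ0   ERROR  959  
BA8   DEBUG  833  
BA8   WARN   200  
BA8   INFO   132  
BA8   ERROR  35   

Each (host, column) pair becomes one row: 3 × 4 = 12 rows.
For example, (LA7, DEBUG) → count=962.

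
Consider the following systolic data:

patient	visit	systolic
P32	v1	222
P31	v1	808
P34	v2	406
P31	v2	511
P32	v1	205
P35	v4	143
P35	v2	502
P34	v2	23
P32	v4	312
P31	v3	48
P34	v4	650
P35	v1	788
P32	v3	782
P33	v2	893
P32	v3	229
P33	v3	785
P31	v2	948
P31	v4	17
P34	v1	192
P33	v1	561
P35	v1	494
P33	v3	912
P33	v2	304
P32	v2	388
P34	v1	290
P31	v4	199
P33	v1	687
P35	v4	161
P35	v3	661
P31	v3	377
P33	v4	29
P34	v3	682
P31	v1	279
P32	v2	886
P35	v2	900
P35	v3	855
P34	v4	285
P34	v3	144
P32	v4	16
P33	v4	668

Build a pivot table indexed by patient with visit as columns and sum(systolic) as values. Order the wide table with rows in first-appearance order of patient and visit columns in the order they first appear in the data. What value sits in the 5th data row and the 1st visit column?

1248

With rows in first-appearance order of patient, row 5 is patient=P33. visit columns in first-appearance order: v1, v2, v4, v3; column 1 is v1.
Long rows with patient=P33, visit=v1: 561 + 687 = 1248.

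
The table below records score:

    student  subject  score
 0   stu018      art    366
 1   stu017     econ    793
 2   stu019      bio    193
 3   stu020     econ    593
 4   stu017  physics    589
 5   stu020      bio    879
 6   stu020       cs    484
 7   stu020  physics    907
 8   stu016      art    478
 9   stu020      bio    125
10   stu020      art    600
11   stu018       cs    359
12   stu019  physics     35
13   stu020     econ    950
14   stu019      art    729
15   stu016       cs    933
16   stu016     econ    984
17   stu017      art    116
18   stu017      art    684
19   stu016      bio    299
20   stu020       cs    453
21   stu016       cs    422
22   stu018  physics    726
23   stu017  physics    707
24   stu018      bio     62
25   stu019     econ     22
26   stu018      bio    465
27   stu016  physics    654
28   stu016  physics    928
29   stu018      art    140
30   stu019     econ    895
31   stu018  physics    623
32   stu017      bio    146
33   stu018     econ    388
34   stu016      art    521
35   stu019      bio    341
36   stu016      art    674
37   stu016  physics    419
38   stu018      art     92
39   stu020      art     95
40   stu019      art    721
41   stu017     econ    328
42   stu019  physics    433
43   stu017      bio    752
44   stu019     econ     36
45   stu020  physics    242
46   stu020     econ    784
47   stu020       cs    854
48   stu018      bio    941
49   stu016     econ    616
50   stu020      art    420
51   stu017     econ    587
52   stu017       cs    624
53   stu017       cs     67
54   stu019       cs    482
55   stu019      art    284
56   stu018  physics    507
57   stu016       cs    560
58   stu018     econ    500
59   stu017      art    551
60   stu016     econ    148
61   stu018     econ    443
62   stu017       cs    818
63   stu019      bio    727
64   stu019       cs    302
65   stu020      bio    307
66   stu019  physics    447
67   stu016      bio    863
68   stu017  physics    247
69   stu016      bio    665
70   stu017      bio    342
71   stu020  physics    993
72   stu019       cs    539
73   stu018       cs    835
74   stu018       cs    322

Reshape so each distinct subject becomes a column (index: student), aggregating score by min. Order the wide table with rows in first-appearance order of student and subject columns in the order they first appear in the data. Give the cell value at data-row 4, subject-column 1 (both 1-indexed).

95

With rows in first-appearance order of student, row 4 is student=stu020. subject columns in first-appearance order: art, econ, bio, physics, cs; column 1 is art.
Long rows with student=stu020, subject=art: min(600, 95, 420) = 95.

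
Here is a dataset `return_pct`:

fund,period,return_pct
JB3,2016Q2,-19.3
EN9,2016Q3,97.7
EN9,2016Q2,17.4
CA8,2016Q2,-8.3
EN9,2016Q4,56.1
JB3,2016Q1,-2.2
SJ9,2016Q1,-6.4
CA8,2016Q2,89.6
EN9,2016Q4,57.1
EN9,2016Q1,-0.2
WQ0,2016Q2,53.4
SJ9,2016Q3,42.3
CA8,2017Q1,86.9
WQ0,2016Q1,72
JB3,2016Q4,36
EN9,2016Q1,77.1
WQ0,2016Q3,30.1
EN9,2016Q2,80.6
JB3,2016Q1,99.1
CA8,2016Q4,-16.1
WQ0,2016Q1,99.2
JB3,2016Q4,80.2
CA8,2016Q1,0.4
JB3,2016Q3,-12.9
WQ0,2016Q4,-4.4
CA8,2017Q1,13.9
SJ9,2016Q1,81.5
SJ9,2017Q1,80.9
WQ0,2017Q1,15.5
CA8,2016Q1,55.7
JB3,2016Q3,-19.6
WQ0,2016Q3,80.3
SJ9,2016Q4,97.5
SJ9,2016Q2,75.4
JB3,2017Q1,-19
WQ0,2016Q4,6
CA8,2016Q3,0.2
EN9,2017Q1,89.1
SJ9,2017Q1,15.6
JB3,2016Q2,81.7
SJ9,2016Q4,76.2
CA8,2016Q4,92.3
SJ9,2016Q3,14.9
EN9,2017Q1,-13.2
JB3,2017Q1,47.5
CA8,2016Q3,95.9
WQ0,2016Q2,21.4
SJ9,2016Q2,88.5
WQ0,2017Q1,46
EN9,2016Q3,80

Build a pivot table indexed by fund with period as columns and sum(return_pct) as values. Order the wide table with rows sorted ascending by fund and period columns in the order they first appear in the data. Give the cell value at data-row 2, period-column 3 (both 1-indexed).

With rows sorted ascending by fund, row 2 is fund=EN9. period columns in first-appearance order: 2016Q2, 2016Q3, 2016Q4, 2016Q1, 2017Q1; column 3 is 2016Q4.
Long rows with fund=EN9, period=2016Q4: 56.1 + 57.1 = 113.2.

113.2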